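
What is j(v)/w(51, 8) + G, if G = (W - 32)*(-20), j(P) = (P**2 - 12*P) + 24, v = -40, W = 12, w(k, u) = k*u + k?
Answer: 185704/459 ≈ 404.58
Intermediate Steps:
w(k, u) = k + k*u
j(P) = 24 + P**2 - 12*P
G = 400 (G = (12 - 32)*(-20) = -20*(-20) = 400)
j(v)/w(51, 8) + G = (24 + (-40)**2 - 12*(-40))/((51*(1 + 8))) + 400 = (24 + 1600 + 480)/((51*9)) + 400 = 2104/459 + 400 = 185704/459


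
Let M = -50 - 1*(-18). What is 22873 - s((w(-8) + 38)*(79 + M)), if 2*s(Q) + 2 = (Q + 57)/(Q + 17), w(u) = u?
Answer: 65280929/2854 ≈ 22874.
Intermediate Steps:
M = -32 (M = -50 + 18 = -32)
s(Q) = -1 + (57 + Q)/(2*(17 + Q)) (s(Q) = -1 + ((Q + 57)/(Q + 17))/2 = -1 + ((57 + Q)/(17 + Q))/2 = -1 + (57 + Q)/(2*(17 + Q)))
22873 - s((w(-8) + 38)*(79 + M)) = 22873 - (23 - (-8 + 38)*(79 - 32))/(2*(17 + (-8 + 38)*(79 - 32))) = 22873 - (23 - 30*47)/(2*(17 + 30*47)) = 22873 - (23 - 1*1410)/(2*(17 + 1410)) = 22873 - (23 - 1410)/(2*1427) = 22873 - (-1387)/(2*1427) = 22873 - 1*(-1387/2854) = 22873 + 1387/2854 = 65280929/2854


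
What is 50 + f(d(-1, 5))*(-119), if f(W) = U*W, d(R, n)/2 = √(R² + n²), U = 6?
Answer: 50 - 1428*√26 ≈ -7231.4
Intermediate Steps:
d(R, n) = 2*√(R² + n²)
f(W) = 6*W
50 + f(d(-1, 5))*(-119) = 50 + (6*(2*√((-1)² + 5²)))*(-119) = 50 + (6*(2*√(1 + 25)))*(-119) = 50 + (6*(2*√26))*(-119) = 50 + (12*√26)*(-119) = 50 - 1428*√26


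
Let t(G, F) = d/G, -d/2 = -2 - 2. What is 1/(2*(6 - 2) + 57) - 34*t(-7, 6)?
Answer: 17687/455 ≈ 38.872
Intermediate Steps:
d = 8 (d = -2*(-2 - 2) = -2*(-4) = 8)
t(G, F) = 8/G
1/(2*(6 - 2) + 57) - 34*t(-7, 6) = 1/(2*(6 - 2) + 57) - 272/(-7) = 1/(2*4 + 57) - 272*(-1)/7 = 1/(8 + 57) - 34*(-8/7) = 1/65 + 272/7 = 17687/455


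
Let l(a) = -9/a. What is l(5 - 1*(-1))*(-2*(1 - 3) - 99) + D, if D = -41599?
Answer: -82913/2 ≈ -41457.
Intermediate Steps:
l(5 - 1*(-1))*(-2*(1 - 3) - 99) + D = (-9/(5 - 1*(-1)))*(-2*(1 - 3) - 99) - 41599 = (-9/(5 + 1))*(-2*(-2) - 99) - 41599 = (-9/6)*(4 - 99) - 41599 = -9*1/6*(-95) - 41599 = -3/2*(-95) - 41599 = 285/2 - 41599 = -82913/2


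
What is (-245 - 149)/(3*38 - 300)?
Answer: 197/93 ≈ 2.1183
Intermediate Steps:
(-245 - 149)/(3*38 - 300) = -394/(114 - 300) = -394/(-186) = -394*(-1/186) = 197/93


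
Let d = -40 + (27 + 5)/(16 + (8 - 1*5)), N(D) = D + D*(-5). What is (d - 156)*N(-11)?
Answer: -162448/19 ≈ -8549.9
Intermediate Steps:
N(D) = -4*D (N(D) = D - 5*D = -4*D)
d = -728/19 (d = -40 + 32/(16 + (8 - 5)) = -40 + 32/(16 + 3) = -40 + 32/19 = -728/19 ≈ -38.316)
(d - 156)*N(-11) = (-728/19 - 156)*(-4*(-11)) = -3692/19*44 = -162448/19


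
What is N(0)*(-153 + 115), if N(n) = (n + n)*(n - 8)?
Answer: 0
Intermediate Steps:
N(n) = 2*n*(-8 + n) (N(n) = (2*n)*(-8 + n) = 2*n*(-8 + n))
N(0)*(-153 + 115) = (2*0*(-8 + 0))*(-153 + 115) = (2*0*(-8))*(-38) = 0*(-38) = 0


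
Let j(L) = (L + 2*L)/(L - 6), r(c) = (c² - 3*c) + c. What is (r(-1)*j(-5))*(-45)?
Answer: -2025/11 ≈ -184.09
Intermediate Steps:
r(c) = c² - 2*c
j(L) = 3*L/(-6 + L) (j(L) = (3*L)/(-6 + L) = 3*L/(-6 + L))
(r(-1)*j(-5))*(-45) = ((-(-2 - 1))*(3*(-5)/(-6 - 5)))*(-45) = ((-1*(-3))*(3*(-5)/(-11)))*(-45) = (3*(3*(-5)*(-1/11)))*(-45) = (3*(15/11))*(-45) = (45/11)*(-45) = -2025/11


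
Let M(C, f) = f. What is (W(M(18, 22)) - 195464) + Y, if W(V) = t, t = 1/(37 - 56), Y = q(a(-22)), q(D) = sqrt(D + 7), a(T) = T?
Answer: -3713817/19 + I*sqrt(15) ≈ -1.9546e+5 + 3.873*I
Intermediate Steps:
q(D) = sqrt(7 + D)
Y = I*sqrt(15) (Y = sqrt(7 - 22) = sqrt(-15) = I*sqrt(15) ≈ 3.873*I)
t = -1/19 (t = 1/(-19) = -1/19 ≈ -0.052632)
W(V) = -1/19
(W(M(18, 22)) - 195464) + Y = (-1/19 - 195464) + I*sqrt(15) = -3713817/19 + I*sqrt(15)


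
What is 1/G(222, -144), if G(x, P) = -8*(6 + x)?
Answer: -1/1824 ≈ -0.00054825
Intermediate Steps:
G(x, P) = -48 - 8*x
1/G(222, -144) = 1/(-48 - 8*222) = 1/(-48 - 1776) = 1/(-1824) = -1/1824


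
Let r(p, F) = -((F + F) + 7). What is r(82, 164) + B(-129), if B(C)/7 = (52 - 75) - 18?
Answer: -622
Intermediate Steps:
r(p, F) = -7 - 2*F (r(p, F) = -(2*F + 7) = -(7 + 2*F) = -7 - 2*F)
B(C) = -287 (B(C) = 7*((52 - 75) - 18) = 7*(-23 - 18) = 7*(-41) = -287)
r(82, 164) + B(-129) = (-7 - 2*164) - 287 = (-7 - 328) - 287 = -335 - 287 = -622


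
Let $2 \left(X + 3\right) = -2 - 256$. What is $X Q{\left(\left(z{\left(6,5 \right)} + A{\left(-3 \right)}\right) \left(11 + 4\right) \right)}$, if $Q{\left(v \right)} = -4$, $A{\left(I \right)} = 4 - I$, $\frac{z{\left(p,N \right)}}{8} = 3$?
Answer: $528$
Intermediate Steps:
$z{\left(p,N \right)} = 24$ ($z{\left(p,N \right)} = 8 \cdot 3 = 24$)
$X = -132$ ($X = -3 + \frac{-2 - 256}{2} = -3 + \frac{1}{2} \left(-258\right) = -3 - 129 = -132$)
$X Q{\left(\left(z{\left(6,5 \right)} + A{\left(-3 \right)}\right) \left(11 + 4\right) \right)} = \left(-132\right) \left(-4\right) = 528$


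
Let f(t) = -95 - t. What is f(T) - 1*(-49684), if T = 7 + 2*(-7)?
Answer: 49596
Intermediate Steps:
T = -7 (T = 7 - 14 = -7)
f(T) - 1*(-49684) = (-95 - 1*(-7)) - 1*(-49684) = (-95 + 7) + 49684 = -88 + 49684 = 49596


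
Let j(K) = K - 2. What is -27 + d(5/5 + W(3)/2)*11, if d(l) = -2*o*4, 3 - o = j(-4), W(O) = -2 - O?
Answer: -819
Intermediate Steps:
j(K) = -2 + K
o = 9 (o = 3 - (-2 - 4) = 3 - 1*(-6) = 3 + 6 = 9)
d(l) = -72 (d(l) = -2*9*4 = -18*4 = -72)
-27 + d(5/5 + W(3)/2)*11 = -27 - 72*11 = -27 - 792 = -819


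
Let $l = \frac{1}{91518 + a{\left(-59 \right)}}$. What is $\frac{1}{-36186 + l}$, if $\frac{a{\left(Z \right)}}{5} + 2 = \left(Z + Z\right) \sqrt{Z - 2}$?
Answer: $- \frac{303779594170996}{10992568391360352769} - \frac{590 i \sqrt{61}}{10992568391360352769} \approx -2.7635 \cdot 10^{-5} - 4.192 \cdot 10^{-16} i$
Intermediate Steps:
$a{\left(Z \right)} = -10 + 10 Z \sqrt{-2 + Z}$ ($a{\left(Z \right)} = -10 + 5 \left(Z + Z\right) \sqrt{Z - 2} = -10 + 5 \cdot 2 Z \sqrt{-2 + Z} = -10 + 10 Z \sqrt{-2 + Z}$)
$l = \frac{1}{91508 - 590 i \sqrt{61}}$ ($l = \frac{1}{91518 - \left(10 + 590 \sqrt{-2 - 59}\right)} = \frac{1}{91518 - \left(10 + 590 \sqrt{-61}\right)} = \frac{1}{91518 - \left(10 + 590 i \sqrt{61}\right)} = \frac{1}{91508 - 590 i \sqrt{61}} \approx 1.09 \cdot 10^{-5} + 5.4891 \cdot 10^{-7} i$)
$\frac{1}{-36186 + l} = \frac{1}{-36186 + \left(\frac{22877}{2098737041} + \frac{295 i \sqrt{61}}{4197474082}\right)} = \frac{1}{- \frac{75944898542749}{2098737041} + \frac{295 i \sqrt{61}}{4197474082}}$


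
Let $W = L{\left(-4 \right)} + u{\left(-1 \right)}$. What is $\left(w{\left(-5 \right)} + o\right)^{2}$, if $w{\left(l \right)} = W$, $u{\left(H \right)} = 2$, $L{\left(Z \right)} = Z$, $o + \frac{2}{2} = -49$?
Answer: $2704$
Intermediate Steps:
$o = -50$ ($o = -1 - 49 = -50$)
$W = -2$ ($W = -4 + 2 = -2$)
$w{\left(l \right)} = -2$
$\left(w{\left(-5 \right)} + o\right)^{2} = \left(-2 - 50\right)^{2} = \left(-52\right)^{2} = 2704$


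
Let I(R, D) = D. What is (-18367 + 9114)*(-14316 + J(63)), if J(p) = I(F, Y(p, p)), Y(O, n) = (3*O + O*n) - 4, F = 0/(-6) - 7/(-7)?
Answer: 94028986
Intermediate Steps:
F = 1 (F = 0*(-⅙) - 7*(-⅐) = 0 + 1 = 1)
Y(O, n) = -4 + 3*O + O*n
J(p) = -4 + p² + 3*p (J(p) = -4 + 3*p + p*p = -4 + 3*p + p² = -4 + p² + 3*p)
(-18367 + 9114)*(-14316 + J(63)) = (-18367 + 9114)*(-14316 + (-4 + 63² + 3*63)) = -9253*(-14316 + (-4 + 3969 + 189)) = -9253*(-14316 + 4154) = -9253*(-10162) = 94028986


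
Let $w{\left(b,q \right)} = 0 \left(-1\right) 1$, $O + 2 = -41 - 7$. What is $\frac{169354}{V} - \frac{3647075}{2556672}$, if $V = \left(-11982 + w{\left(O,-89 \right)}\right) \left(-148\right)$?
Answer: $- \frac{83812593921}{62969979136} \approx -1.331$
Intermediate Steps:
$O = -50$ ($O = -2 - 48 = -50$)
$w{\left(b,q \right)} = 0$ ($w{\left(b,q \right)} = 0 \cdot 1 = 0$)
$V = 1773336$ ($V = \left(-11982 + 0\right) \left(-148\right) = \left(-11982\right) \left(-148\right) = 1773336$)
$\frac{169354}{V} - \frac{3647075}{2556672} = \frac{169354}{1773336} - \frac{3647075}{2556672} = 169354 \cdot \frac{1}{1773336} - \frac{3647075}{2556672} = \frac{84677}{886668} - \frac{3647075}{2556672} = - \frac{83812593921}{62969979136}$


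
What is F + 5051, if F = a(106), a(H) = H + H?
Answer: 5263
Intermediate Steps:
a(H) = 2*H
F = 212 (F = 2*106 = 212)
F + 5051 = 212 + 5051 = 5263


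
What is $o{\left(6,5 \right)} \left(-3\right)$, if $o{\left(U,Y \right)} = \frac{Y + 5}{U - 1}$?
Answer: $-6$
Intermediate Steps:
$o{\left(U,Y \right)} = \frac{5 + Y}{-1 + U}$
$o{\left(6,5 \right)} \left(-3\right) = \frac{5 + 5}{-1 + 6} \left(-3\right) = \frac{1}{5} \cdot 10 \left(-3\right) = 2 \left(-3\right) = -6$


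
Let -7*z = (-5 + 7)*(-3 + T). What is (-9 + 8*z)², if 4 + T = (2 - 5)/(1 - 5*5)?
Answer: 2209/49 ≈ 45.082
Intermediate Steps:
T = -31/8 (T = -4 + (2 - 5)/(1 - 5*5) = -4 - 3/(1 - 25) = -4 - 3/(-24) = -4 - 3*(-1/24) = -4 + ⅛ = -31/8 ≈ -3.8750)
z = 55/28 (z = -(-5 + 7)*(-3 - 31/8)/7 = -2*(-55)/(7*8) = -⅐*(-55/4) = 55/28 ≈ 1.9643)
(-9 + 8*z)² = (-9 + 8*(55/28))² = (-9 + 110/7)² = (47/7)² = 2209/49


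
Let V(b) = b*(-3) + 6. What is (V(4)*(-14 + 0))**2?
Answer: 7056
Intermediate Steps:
V(b) = 6 - 3*b (V(b) = -3*b + 6 = 6 - 3*b)
(V(4)*(-14 + 0))**2 = ((6 - 3*4)*(-14 + 0))**2 = ((6 - 12)*(-14))**2 = (-6*(-14))**2 = 84**2 = 7056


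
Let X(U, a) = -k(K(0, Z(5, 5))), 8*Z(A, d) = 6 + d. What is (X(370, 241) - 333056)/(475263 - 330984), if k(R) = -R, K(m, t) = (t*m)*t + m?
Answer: -333056/144279 ≈ -2.3084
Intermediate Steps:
Z(A, d) = ¾ + d/8 (Z(A, d) = (6 + d)/8 = ¾ + d/8)
K(m, t) = m + m*t² (K(m, t) = (m*t)*t + m = m*t² + m = m + m*t²)
X(U, a) = 0 (X(U, a) = -(-1)*0*(1 + (¾ + (⅛)*5)²) = -(-1)*0*(1 + (¾ + 5/8)²) = -(-1)*0*(1 + (11/8)²) = -(-1)*0*(1 + 121/64) = -(-1)*0*(185/64) = -(-1)*0 = -1*0 = 0)
(X(370, 241) - 333056)/(475263 - 330984) = (0 - 333056)/(475263 - 330984) = -333056/144279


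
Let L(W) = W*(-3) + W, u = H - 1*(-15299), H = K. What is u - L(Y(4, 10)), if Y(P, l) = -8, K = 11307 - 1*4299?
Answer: 22291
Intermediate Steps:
K = 7008 (K = 11307 - 4299 = 7008)
H = 7008
u = 22307 (u = 7008 - 1*(-15299) = 7008 + 15299 = 22307)
L(W) = -2*W (L(W) = -3*W + W = -2*W)
u - L(Y(4, 10)) = 22307 - (-2)*(-8) = 22307 - 1*16 = 22307 - 16 = 22291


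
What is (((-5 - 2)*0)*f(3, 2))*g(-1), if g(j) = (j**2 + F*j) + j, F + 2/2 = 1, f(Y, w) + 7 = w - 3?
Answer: 0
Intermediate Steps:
f(Y, w) = -10 + w (f(Y, w) = -7 + (w - 3) = -7 + (-3 + w) = -10 + w)
F = 0 (F = -1 + 1 = 0)
g(j) = j + j**2 (g(j) = (j**2 + 0*j) + j = (j**2 + 0) + j = j**2 + j = j + j**2)
(((-5 - 2)*0)*f(3, 2))*g(-1) = (((-5 - 2)*0)*(-10 + 2))*(-(1 - 1)) = (-7*0*(-8))*(-1*0) = (0*(-8))*0 = 0*0 = 0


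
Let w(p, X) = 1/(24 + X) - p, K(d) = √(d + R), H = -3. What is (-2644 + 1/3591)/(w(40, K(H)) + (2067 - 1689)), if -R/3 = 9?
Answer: 9494603*(-√30 + 24*I)/(3591*(-8113*I + 338*√30)) ≈ -7.8216 - 0.00020913*I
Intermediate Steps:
R = -27 (R = -3*9 = -27)
K(d) = √(-27 + d) (K(d) = √(d - 27) = √(-27 + d))
(-2644 + 1/3591)/(w(40, K(H)) + (2067 - 1689)) = (-2644 + 1/3591)/((1 - 24*40 - 1*√(-27 - 3)*40)/(24 + √(-27 - 3)) + (2067 - 1689)) = (-2644 + 1/3591)/((1 - 960 - 1*√(-30)*40)/(24 + √(-30)) + 378) = -9494603/(3591*((1 - 960 - 1*I*√30*40)/(24 + I*√30) + 378)) = -9494603/(3591*((1 - 960 - 40*I*√30)/(24 + I*√30) + 378)) = -9494603/(3591*((-959 - 40*I*√30)/(24 + I*√30) + 378)) = -9494603/(3591*(378 + (-959 - 40*I*√30)/(24 + I*√30)))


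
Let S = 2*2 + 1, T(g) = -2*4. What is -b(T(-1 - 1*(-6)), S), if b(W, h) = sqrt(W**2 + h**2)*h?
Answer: -5*sqrt(89) ≈ -47.170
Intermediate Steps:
T(g) = -8
S = 5 (S = 4 + 1 = 5)
b(W, h) = h*sqrt(W**2 + h**2)
-b(T(-1 - 1*(-6)), S) = -5*sqrt((-8)**2 + 5**2) = -5*sqrt(64 + 25) = -5*sqrt(89)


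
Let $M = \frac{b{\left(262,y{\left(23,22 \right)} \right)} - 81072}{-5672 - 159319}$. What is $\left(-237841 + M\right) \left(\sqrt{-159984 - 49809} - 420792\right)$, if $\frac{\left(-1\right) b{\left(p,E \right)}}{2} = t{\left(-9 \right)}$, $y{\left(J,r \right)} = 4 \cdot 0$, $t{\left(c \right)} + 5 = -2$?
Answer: $\frac{5504175839670472}{54997} - \frac{39241543373 i \sqrt{209793}}{164991} \approx 1.0008 \cdot 10^{11} - 1.0894 \cdot 10^{8} i$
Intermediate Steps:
$t{\left(c \right)} = -7$ ($t{\left(c \right)} = -5 - 2 = -7$)
$y{\left(J,r \right)} = 0$
$b{\left(p,E \right)} = 14$ ($b{\left(p,E \right)} = \left(-2\right) \left(-7\right) = 14$)
$M = \frac{81058}{164991}$ ($M = \frac{14 - 81072}{-5672 - 159319} = - \frac{81058}{-164991} = \left(-81058\right) \left(- \frac{1}{164991}\right) = \frac{81058}{164991} \approx 0.49129$)
$\left(-237841 + M\right) \left(\sqrt{-159984 - 49809} - 420792\right) = \left(-237841 + \frac{81058}{164991}\right) \left(\sqrt{-159984 - 49809} - 420792\right) = - \frac{39241543373 \left(\sqrt{-209793} - 420792\right)}{164991} = - \frac{39241543373 \left(i \sqrt{209793} - 420792\right)}{164991} = - \frac{39241543373 \left(-420792 + i \sqrt{209793}\right)}{164991} = \frac{5504175839670472}{54997} - \frac{39241543373 i \sqrt{209793}}{164991}$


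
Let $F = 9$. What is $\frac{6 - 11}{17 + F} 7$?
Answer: $- \frac{35}{26} \approx -1.3462$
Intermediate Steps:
$\frac{6 - 11}{17 + F} 7 = \frac{6 - 11}{17 + 9} \cdot 7 = \frac{6 - 11}{26} \cdot 7 = \left(-5\right) \frac{1}{26} \cdot 7 = \left(- \frac{5}{26}\right) 7 = - \frac{35}{26}$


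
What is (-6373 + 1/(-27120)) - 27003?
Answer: -905157121/27120 ≈ -33376.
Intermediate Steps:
(-6373 + 1/(-27120)) - 27003 = (-6373 - 1/27120) - 27003 = -172835761/27120 - 27003 = -905157121/27120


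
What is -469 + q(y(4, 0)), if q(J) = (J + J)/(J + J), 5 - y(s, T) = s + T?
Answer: -468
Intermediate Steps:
y(s, T) = 5 - T - s (y(s, T) = 5 - (s + T) = 5 - (T + s) = 5 + (-T - s) = 5 - T - s)
q(J) = 1 (q(J) = (2*J)/((2*J)) = (2*J)*(1/(2*J)) = 1)
-469 + q(y(4, 0)) = -469 + 1 = -468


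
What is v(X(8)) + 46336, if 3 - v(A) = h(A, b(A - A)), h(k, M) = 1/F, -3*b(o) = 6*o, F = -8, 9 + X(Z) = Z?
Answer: 370713/8 ≈ 46339.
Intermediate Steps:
X(Z) = -9 + Z
b(o) = -2*o
h(k, M) = -1/8 (h(k, M) = 1/(-8) = -1/8)
v(A) = 25/8 (v(A) = 3 - 1*(-1/8) = 3 + 1/8 = 25/8)
v(X(8)) + 46336 = 25/8 + 46336 = 370713/8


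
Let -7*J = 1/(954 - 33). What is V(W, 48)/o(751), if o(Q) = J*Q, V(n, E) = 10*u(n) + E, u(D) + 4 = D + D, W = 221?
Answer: -28547316/751 ≈ -38012.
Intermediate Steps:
u(D) = -4 + 2*D (u(D) = -4 + (D + D) = -4 + 2*D)
V(n, E) = -40 + E + 20*n (V(n, E) = 10*(-4 + 2*n) + E = (-40 + 20*n) + E = -40 + E + 20*n)
J = -1/6447 (J = -1/(7*(954 - 33)) = -⅐/921 = -⅐*1/921 = -1/6447 ≈ -0.00015511)
o(Q) = -Q/6447
V(W, 48)/o(751) = (-40 + 48 + 20*221)/((-1/6447*751)) = (-40 + 48 + 4420)/(-751/6447) = 4428*(-6447/751) = -28547316/751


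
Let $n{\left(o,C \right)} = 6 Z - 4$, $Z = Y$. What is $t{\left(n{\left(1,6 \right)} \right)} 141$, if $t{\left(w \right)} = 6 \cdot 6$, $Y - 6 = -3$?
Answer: $5076$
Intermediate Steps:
$Y = 3$ ($Y = 6 - 3 = 3$)
$Z = 3$
$n{\left(o,C \right)} = 14$ ($n{\left(o,C \right)} = 6 \cdot 3 - 4 = 18 - 4 = 14$)
$t{\left(w \right)} = 36$
$t{\left(n{\left(1,6 \right)} \right)} 141 = 36 \cdot 141 = 5076$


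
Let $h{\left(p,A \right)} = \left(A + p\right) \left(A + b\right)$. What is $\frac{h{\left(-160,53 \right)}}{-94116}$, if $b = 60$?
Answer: $\frac{12091}{94116} \approx 0.12847$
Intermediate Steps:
$h{\left(p,A \right)} = \left(60 + A\right) \left(A + p\right)$ ($h{\left(p,A \right)} = \left(A + p\right) \left(A + 60\right) = \left(A + p\right) \left(60 + A\right) = \left(60 + A\right) \left(A + p\right)$)
$\frac{h{\left(-160,53 \right)}}{-94116} = \frac{53^{2} + 60 \cdot 53 + 60 \left(-160\right) + 53 \left(-160\right)}{-94116} = \left(2809 + 3180 - 9600 - 8480\right) \left(- \frac{1}{94116}\right) = \left(-12091\right) \left(- \frac{1}{94116}\right) = \frac{12091}{94116}$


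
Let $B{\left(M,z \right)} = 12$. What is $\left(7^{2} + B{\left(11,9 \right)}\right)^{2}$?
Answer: $3721$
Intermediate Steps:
$\left(7^{2} + B{\left(11,9 \right)}\right)^{2} = \left(7^{2} + 12\right)^{2} = \left(49 + 12\right)^{2} = 61^{2} = 3721$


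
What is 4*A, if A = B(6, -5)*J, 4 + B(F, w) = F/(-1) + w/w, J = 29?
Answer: -1044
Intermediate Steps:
B(F, w) = -3 - F (B(F, w) = -4 + (F/(-1) + w/w) = -4 + (F*(-1) + 1) = -4 + (-F + 1) = -4 + (1 - F) = -3 - F)
A = -261 (A = (-3 - 1*6)*29 = (-3 - 6)*29 = -9*29 = -261)
4*A = 4*(-261) = -1044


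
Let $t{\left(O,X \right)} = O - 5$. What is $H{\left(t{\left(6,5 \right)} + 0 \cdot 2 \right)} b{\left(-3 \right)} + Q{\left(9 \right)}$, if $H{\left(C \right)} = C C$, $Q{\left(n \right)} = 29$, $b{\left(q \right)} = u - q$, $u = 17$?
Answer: $49$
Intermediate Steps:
$t{\left(O,X \right)} = -5 + O$
$b{\left(q \right)} = 17 - q$
$H{\left(C \right)} = C^{2}$
$H{\left(t{\left(6,5 \right)} + 0 \cdot 2 \right)} b{\left(-3 \right)} + Q{\left(9 \right)} = \left(\left(-5 + 6\right) + 0 \cdot 2\right)^{2} \left(17 - -3\right) + 29 = \left(1 + 0\right)^{2} \left(17 + 3\right) + 29 = 1^{2} \cdot 20 + 29 = 1 \cdot 20 + 29 = 20 + 29 = 49$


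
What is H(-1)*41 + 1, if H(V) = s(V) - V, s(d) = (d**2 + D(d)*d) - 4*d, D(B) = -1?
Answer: 288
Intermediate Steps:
s(d) = d**2 - 5*d (s(d) = (d**2 - d) - 4*d = d**2 - 5*d)
H(V) = -V + V*(-5 + V) (H(V) = V*(-5 + V) - V = -V + V*(-5 + V))
H(-1)*41 + 1 = -(-6 - 1)*41 + 1 = -1*(-7)*41 + 1 = 7*41 + 1 = 287 + 1 = 288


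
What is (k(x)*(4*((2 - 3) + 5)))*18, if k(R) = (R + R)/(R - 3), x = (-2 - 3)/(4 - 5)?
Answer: 1440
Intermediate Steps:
x = 5 (x = -5/(-1) = -5*(-1) = 5)
k(R) = 2*R/(-3 + R) (k(R) = (2*R)/(-3 + R) = 2*R/(-3 + R))
(k(x)*(4*((2 - 3) + 5)))*18 = ((2*5/(-3 + 5))*(4*((2 - 3) + 5)))*18 = ((2*5/2)*(4*(-1 + 5)))*18 = ((2*5*(1/2))*(4*4))*18 = (5*16)*18 = 80*18 = 1440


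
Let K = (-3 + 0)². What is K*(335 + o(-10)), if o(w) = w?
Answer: 2925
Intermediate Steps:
K = 9 (K = (-3)² = 9)
K*(335 + o(-10)) = 9*(335 - 10) = 9*325 = 2925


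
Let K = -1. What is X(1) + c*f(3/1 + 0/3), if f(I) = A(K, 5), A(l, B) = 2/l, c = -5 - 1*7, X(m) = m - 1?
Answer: 24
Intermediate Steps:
X(m) = -1 + m
c = -12 (c = -5 - 7 = -12)
f(I) = -2 (f(I) = 2/(-1) = 2*(-1) = -2)
X(1) + c*f(3/1 + 0/3) = (-1 + 1) - 12*(-2) = 0 + 24 = 24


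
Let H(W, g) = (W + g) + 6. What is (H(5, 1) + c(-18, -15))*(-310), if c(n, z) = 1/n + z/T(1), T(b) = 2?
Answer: -12400/9 ≈ -1377.8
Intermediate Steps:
c(n, z) = 1/n + z/2
H(W, g) = 6 + W + g
(H(5, 1) + c(-18, -15))*(-310) = ((6 + 5 + 1) + (1/(-18) + (½)*(-15)))*(-310) = (12 + (-1/18 - 15/2))*(-310) = (12 - 68/9)*(-310) = (40/9)*(-310) = -12400/9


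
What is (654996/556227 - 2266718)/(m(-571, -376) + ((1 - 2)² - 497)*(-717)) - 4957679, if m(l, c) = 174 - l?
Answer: -327581554864068377/66075503193 ≈ -4.9577e+6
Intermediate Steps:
(654996/556227 - 2266718)/(m(-571, -376) + ((1 - 2)² - 497)*(-717)) - 4957679 = (654996/556227 - 2266718)/((174 - 1*(-571)) + ((1 - 2)² - 497)*(-717)) - 4957679 = (654996*(1/556227) - 2266718)/((174 + 571) + ((-1)² - 497)*(-717)) - 4957679 = (218332/185409 - 2266718)/(745 + (1 - 497)*(-717)) - 4957679 = -420269699330/(185409*(745 - 496*(-717))) - 4957679 = -420269699330/(185409*(745 + 355632)) - 4957679 = -420269699330/185409/356377 - 4957679 = -420269699330/185409*1/356377 - 4957679 = -420269699330/66075503193 - 4957679 = -327581554864068377/66075503193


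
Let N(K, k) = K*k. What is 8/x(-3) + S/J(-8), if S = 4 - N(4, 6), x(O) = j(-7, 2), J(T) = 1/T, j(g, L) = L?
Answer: 164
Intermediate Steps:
J(T) = 1/T
x(O) = 2
S = -20 (S = 4 - 4*6 = 4 - 1*24 = 4 - 24 = -20)
8/x(-3) + S/J(-8) = 8/2 - 20/(1/(-8)) = 8*(1/2) - 20/(-1/8) = 4 - 20*(-8) = 4 + 160 = 164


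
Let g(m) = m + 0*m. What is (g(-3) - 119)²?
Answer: 14884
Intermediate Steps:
g(m) = m (g(m) = m + 0 = m)
(g(-3) - 119)² = (-3 - 119)² = (-122)² = 14884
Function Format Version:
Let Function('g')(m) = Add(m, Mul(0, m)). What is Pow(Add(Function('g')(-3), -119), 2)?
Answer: 14884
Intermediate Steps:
Function('g')(m) = m (Function('g')(m) = Add(m, 0) = m)
Pow(Add(Function('g')(-3), -119), 2) = Pow(Add(-3, -119), 2) = Pow(-122, 2) = 14884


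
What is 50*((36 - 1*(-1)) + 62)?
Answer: 4950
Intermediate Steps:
50*((36 - 1*(-1)) + 62) = 50*((36 + 1) + 62) = 50*(37 + 62) = 50*99 = 4950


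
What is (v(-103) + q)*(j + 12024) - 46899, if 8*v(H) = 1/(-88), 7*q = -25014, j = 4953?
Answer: -299193762423/4928 ≈ -6.0713e+7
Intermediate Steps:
q = -25014/7 (q = (⅐)*(-25014) = -25014/7 ≈ -3573.4)
v(H) = -1/704 (v(H) = (⅛)/(-88) = (⅛)*(-1/88) = -1/704)
(v(-103) + q)*(j + 12024) - 46899 = (-1/704 - 25014/7)*(4953 + 12024) - 46899 = -17609863/4928*16977 - 46899 = -298962644151/4928 - 46899 = -299193762423/4928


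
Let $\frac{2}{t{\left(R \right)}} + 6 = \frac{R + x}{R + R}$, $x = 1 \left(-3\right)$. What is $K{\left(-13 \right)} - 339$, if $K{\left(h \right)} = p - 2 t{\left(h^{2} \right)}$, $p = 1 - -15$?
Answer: $- \frac{300037}{931} \approx -322.27$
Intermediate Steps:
$x = -3$
$t{\left(R \right)} = \frac{2}{-6 + \frac{-3 + R}{2 R}}$ ($t{\left(R \right)} = \frac{2}{-6 + \frac{R - 3}{R + R}} = \frac{2}{-6 + \frac{-3 + R}{2 R}}$)
$p = 16$ ($p = 1 + 15 = 16$)
$K{\left(h \right)} = 16 + \frac{8 h^{2}}{3 + 11 h^{2}}$ ($K{\left(h \right)} = 16 - 2 \left(- \frac{4 h^{2}}{3 + 11 h^{2}}\right) = 16 + \frac{8 h^{2}}{3 + 11 h^{2}}$)
$K{\left(-13 \right)} - 339 = \frac{8 \left(6 + 23 \left(-13\right)^{2}\right)}{3 + 11 \left(-13\right)^{2}} - 339 = \frac{8 \left(6 + 23 \cdot 169\right)}{3 + 11 \cdot 169} - 339 = \frac{8 \left(6 + 3887\right)}{3 + 1859} - 339 = 8 \cdot \frac{1}{1862} \cdot 3893 - 339 = \frac{15572}{931} - 339 = - \frac{300037}{931}$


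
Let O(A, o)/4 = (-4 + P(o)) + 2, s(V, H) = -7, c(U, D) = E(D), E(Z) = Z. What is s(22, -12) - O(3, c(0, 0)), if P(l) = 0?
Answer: 1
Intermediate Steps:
c(U, D) = D
O(A, o) = -8 (O(A, o) = 4*((-4 + 0) + 2) = 4*(-4 + 2) = 4*(-2) = -8)
s(22, -12) - O(3, c(0, 0)) = -7 - 1*(-8) = -7 + 8 = 1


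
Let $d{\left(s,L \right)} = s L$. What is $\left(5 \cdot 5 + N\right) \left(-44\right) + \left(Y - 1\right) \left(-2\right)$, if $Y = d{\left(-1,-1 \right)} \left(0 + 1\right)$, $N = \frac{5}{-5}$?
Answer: $-1056$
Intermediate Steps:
$N = -1$ ($N = 5 \left(- \frac{1}{5}\right) = -1$)
$d{\left(s,L \right)} = L s$
$Y = 1$ ($Y = \left(-1\right) \left(-1\right) \left(0 + 1\right) = 1 \cdot 1 = 1$)
$\left(5 \cdot 5 + N\right) \left(-44\right) + \left(Y - 1\right) \left(-2\right) = \left(5 \cdot 5 - 1\right) \left(-44\right) + \left(1 - 1\right) \left(-2\right) = \left(25 - 1\right) \left(-44\right) + 0 \left(-2\right) = 24 \left(-44\right) + 0 = -1056 + 0 = -1056$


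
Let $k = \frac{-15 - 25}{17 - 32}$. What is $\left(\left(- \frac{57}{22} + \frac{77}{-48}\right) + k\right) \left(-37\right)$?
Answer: $\frac{9953}{176} \approx 56.551$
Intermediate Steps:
$k = \frac{8}{3}$ ($k = - \frac{40}{-15} = \left(-40\right) \left(- \frac{1}{15}\right) = \frac{8}{3} \approx 2.6667$)
$\left(\left(- \frac{57}{22} + \frac{77}{-48}\right) + k\right) \left(-37\right) = \left(\left(- \frac{57}{22} + \frac{77}{-48}\right) + \frac{8}{3}\right) \left(-37\right) = \left(\left(\left(-57\right) \frac{1}{22} + 77 \left(- \frac{1}{48}\right)\right) + \frac{8}{3}\right) \left(-37\right) = \left(\left(- \frac{57}{22} - \frac{77}{48}\right) + \frac{8}{3}\right) \left(-37\right) = \left(- \frac{2215}{528} + \frac{8}{3}\right) \left(-37\right) = \left(- \frac{269}{176}\right) \left(-37\right) = \frac{9953}{176}$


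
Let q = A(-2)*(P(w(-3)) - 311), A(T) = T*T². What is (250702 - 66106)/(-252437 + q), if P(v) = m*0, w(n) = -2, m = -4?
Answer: -184596/249949 ≈ -0.73853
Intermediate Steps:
A(T) = T³
P(v) = 0 (P(v) = -4*0 = 0)
q = 2488 (q = (-2)³*(0 - 311) = -8*(-311) = 2488)
(250702 - 66106)/(-252437 + q) = (250702 - 66106)/(-252437 + 2488) = 184596/(-249949) = 184596*(-1/249949) = -184596/249949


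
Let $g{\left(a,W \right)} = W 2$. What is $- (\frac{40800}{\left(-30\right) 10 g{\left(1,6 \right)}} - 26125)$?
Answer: $\frac{78409}{3} \approx 26136.0$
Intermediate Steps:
$g{\left(a,W \right)} = 2 W$
$- (\frac{40800}{\left(-30\right) 10 g{\left(1,6 \right)}} - 26125) = - (\frac{40800}{\left(-30\right) 10 \cdot 2 \cdot 6} - 26125) = - (\frac{40800}{\left(-300\right) 12} - 26125) = - (\frac{40800}{-3600} - 26125) = - (40800 \left(- \frac{1}{3600}\right) - 26125) = - (- \frac{34}{3} - 26125) = \left(-1\right) \left(- \frac{78409}{3}\right) = \frac{78409}{3}$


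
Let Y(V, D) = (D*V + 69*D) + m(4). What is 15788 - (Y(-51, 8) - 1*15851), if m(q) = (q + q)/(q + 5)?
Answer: 283447/9 ≈ 31494.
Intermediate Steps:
m(q) = 2*q/(5 + q) (m(q) = (2*q)/(5 + q) = 2*q/(5 + q))
Y(V, D) = 8/9 + 69*D + D*V (Y(V, D) = (D*V + 69*D) + 2*4/(5 + 4) = (69*D + D*V) + 2*4/9 = (69*D + D*V) + 2*4*(⅑) = (69*D + D*V) + 8/9 = 8/9 + 69*D + D*V)
15788 - (Y(-51, 8) - 1*15851) = 15788 - ((8/9 + 69*8 + 8*(-51)) - 1*15851) = 15788 - ((8/9 + 552 - 408) - 15851) = 15788 - (1304/9 - 15851) = 15788 - 1*(-141355/9) = 15788 + 141355/9 = 283447/9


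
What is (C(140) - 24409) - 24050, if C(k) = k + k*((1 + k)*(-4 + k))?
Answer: 2636321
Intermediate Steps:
C(k) = k + k*(1 + k)*(-4 + k)
(C(140) - 24409) - 24050 = (140*(-3 + 140² - 3*140) - 24409) - 24050 = (140*(-3 + 19600 - 420) - 24409) - 24050 = (140*19177 - 24409) - 24050 = (2684780 - 24409) - 24050 = 2660371 - 24050 = 2636321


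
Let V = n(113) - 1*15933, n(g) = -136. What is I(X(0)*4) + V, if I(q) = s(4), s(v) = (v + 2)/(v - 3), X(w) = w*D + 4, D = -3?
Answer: -16063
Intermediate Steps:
V = -16069 (V = -136 - 1*15933 = -136 - 15933 = -16069)
X(w) = 4 - 3*w (X(w) = w*(-3) + 4 = -3*w + 4 = 4 - 3*w)
s(v) = (2 + v)/(-3 + v)
I(q) = 6 (I(q) = (2 + 4)/(-3 + 4) = 6/1 = 1*6 = 6)
I(X(0)*4) + V = 6 - 16069 = -16063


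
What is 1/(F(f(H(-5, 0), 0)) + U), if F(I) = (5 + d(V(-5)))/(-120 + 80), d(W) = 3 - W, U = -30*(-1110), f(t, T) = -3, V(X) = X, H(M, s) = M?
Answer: 40/1331987 ≈ 3.0030e-5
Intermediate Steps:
U = 33300
F(I) = -13/40 (F(I) = (5 + (3 - 1*(-5)))/(-120 + 80) = (5 + (3 + 5))/(-40) = (5 + 8)*(-1/40) = 13*(-1/40) = -13/40)
1/(F(f(H(-5, 0), 0)) + U) = 1/(-13/40 + 33300) = 1/(1331987/40) = 40/1331987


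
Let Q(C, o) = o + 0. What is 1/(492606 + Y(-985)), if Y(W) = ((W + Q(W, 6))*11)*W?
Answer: 1/11100071 ≈ 9.0090e-8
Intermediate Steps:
Q(C, o) = o
Y(W) = W*(66 + 11*W) (Y(W) = ((W + 6)*11)*W = ((6 + W)*11)*W = (66 + 11*W)*W = W*(66 + 11*W))
1/(492606 + Y(-985)) = 1/(492606 + 11*(-985)*(6 - 985)) = 1/(492606 + 11*(-985)*(-979)) = 1/(492606 + 10607465) = 1/11100071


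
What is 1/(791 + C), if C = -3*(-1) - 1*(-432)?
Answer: 1/1226 ≈ 0.00081566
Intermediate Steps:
C = 435 (C = 3 + 432 = 435)
1/(791 + C) = 1/(791 + 435) = 1/1226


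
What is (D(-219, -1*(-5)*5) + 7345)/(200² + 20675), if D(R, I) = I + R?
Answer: 7151/60675 ≈ 0.11786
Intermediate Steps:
(D(-219, -1*(-5)*5) + 7345)/(200² + 20675) = ((-1*(-5)*5 - 219) + 7345)/(200² + 20675) = ((5*5 - 219) + 7345)/(40000 + 20675) = ((25 - 219) + 7345)/60675 = (-194 + 7345)*(1/60675) = 7151*(1/60675) = 7151/60675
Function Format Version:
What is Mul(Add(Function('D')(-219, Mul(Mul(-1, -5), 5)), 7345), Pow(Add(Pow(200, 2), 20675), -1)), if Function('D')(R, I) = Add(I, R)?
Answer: Rational(7151, 60675) ≈ 0.11786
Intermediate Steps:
Mul(Add(Function('D')(-219, Mul(Mul(-1, -5), 5)), 7345), Pow(Add(Pow(200, 2), 20675), -1)) = Mul(Add(Add(Mul(Mul(-1, -5), 5), -219), 7345), Pow(Add(Pow(200, 2), 20675), -1)) = Mul(Add(Add(Mul(5, 5), -219), 7345), Pow(Add(40000, 20675), -1)) = Mul(Add(Add(25, -219), 7345), Pow(60675, -1)) = Mul(Add(-194, 7345), Rational(1, 60675)) = Mul(7151, Rational(1, 60675)) = Rational(7151, 60675)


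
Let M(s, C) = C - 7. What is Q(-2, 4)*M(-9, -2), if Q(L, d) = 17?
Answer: -153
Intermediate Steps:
M(s, C) = -7 + C
Q(-2, 4)*M(-9, -2) = 17*(-7 - 2) = 17*(-9) = -153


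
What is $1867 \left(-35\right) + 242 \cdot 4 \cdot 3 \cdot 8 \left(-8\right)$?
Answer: $-251201$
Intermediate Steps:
$1867 \left(-35\right) + 242 \cdot 4 \cdot 3 \cdot 8 \left(-8\right) = -65345 + 242 \cdot 12 \cdot 8 \left(-8\right) = -65345 + 242 \cdot 96 \left(-8\right) = -65345 + 242 \left(-768\right) = -65345 - 185856 = -251201$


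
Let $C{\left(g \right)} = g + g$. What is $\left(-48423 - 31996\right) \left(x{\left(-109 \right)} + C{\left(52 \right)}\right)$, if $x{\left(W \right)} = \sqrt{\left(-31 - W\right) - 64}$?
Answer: $-8363576 - 80419 \sqrt{14} \approx -8.6645 \cdot 10^{6}$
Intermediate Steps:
$x{\left(W \right)} = \sqrt{-95 - W}$
$C{\left(g \right)} = 2 g$
$\left(-48423 - 31996\right) \left(x{\left(-109 \right)} + C{\left(52 \right)}\right) = \left(-48423 - 31996\right) \left(\sqrt{-95 - -109} + 2 \cdot 52\right) = - 80419 \left(\sqrt{-95 + 109} + 104\right) = - 80419 \left(\sqrt{14} + 104\right) = - 80419 \left(104 + \sqrt{14}\right) = -8363576 - 80419 \sqrt{14}$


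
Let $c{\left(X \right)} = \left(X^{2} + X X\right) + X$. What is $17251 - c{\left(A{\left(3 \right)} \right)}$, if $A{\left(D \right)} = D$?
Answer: $17230$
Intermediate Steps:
$c{\left(X \right)} = X + 2 X^{2}$ ($c{\left(X \right)} = \left(X^{2} + X^{2}\right) + X = 2 X^{2} + X = X + 2 X^{2}$)
$17251 - c{\left(A{\left(3 \right)} \right)} = 17251 - 3 \left(1 + 2 \cdot 3\right) = 17251 - 3 \left(1 + 6\right) = 17251 - 3 \cdot 7 = 17251 - 21 = 17230$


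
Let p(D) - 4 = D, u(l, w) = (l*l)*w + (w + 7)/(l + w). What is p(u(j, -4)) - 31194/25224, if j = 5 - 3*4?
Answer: -8948649/46244 ≈ -193.51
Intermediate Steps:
j = -7 (j = 5 - 12 = -7)
u(l, w) = w*l² + (7 + w)/(l + w) (u(l, w) = l²*w + (7 + w)/(l + w) = w*l² + (7 + w)/(l + w))
p(D) = 4 + D
p(u(j, -4)) - 31194/25224 = (4 + (7 - 4 - 4*(-7)³ + (-7)²*(-4)²)/(-7 - 4)) - 31194/25224 = (4 + (7 - 4 - 4*(-343) + 49*16)/(-11)) - 31194/25224 = (4 - (7 - 4 + 1372 + 784)/11) - 1*5199/4204 = (4 - 1/11*2159) - 5199/4204 = (4 - 2159/11) - 5199/4204 = -2115/11 - 5199/4204 = -8948649/46244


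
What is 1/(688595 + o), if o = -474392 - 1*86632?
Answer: 1/127571 ≈ 7.8388e-6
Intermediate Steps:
o = -561024 (o = -474392 - 86632 = -561024)
1/(688595 + o) = 1/(688595 - 561024) = 1/127571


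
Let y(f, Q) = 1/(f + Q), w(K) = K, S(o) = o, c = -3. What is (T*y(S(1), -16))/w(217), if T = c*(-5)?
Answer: -1/217 ≈ -0.0046083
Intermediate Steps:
T = 15 (T = -3*(-5) = 15)
y(f, Q) = 1/(Q + f)
(T*y(S(1), -16))/w(217) = (15/(-16 + 1))/217 = (15/(-15))*(1/217) = (15*(-1/15))*(1/217) = -1*1/217 = -1/217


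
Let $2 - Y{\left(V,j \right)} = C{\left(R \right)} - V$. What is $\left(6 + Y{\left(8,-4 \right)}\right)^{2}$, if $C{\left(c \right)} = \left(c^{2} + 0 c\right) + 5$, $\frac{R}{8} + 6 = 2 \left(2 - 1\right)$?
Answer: $1026169$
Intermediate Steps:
$R = -32$ ($R = -48 + 8 \cdot 2 \left(2 - 1\right) = -48 + 8 \cdot 2 \cdot 1 = -48 + 8 \cdot 2 = -48 + 16 = -32$)
$C{\left(c \right)} = 5 + c^{2}$ ($C{\left(c \right)} = \left(c^{2} + 0\right) + 5 = c^{2} + 5 = 5 + c^{2}$)
$Y{\left(V,j \right)} = -1027 + V$ ($Y{\left(V,j \right)} = 2 - \left(\left(5 + \left(-32\right)^{2}\right) - V\right) = 2 - \left(\left(5 + 1024\right) - V\right) = 2 - \left(1029 - V\right) = 2 + \left(-1029 + V\right) = -1027 + V$)
$\left(6 + Y{\left(8,-4 \right)}\right)^{2} = \left(6 + \left(-1027 + 8\right)\right)^{2} = \left(6 - 1019\right)^{2} = \left(-1013\right)^{2} = 1026169$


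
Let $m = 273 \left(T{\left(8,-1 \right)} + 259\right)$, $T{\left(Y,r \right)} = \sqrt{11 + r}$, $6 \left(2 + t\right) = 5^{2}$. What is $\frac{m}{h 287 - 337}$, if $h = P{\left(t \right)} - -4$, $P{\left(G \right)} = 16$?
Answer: $\frac{23569}{1801} + \frac{91 \sqrt{10}}{1801} \approx 13.246$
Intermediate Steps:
$t = \frac{13}{6}$ ($t = -2 + \frac{5^{2}}{6} = -2 + \frac{1}{6} \cdot 25 = -2 + \frac{25}{6} = \frac{13}{6} \approx 2.1667$)
$h = 20$ ($h = 16 - -4 = 16 + 4 = 20$)
$m = 70707 + 273 \sqrt{10}$ ($m = 273 \left(\sqrt{11 - 1} + 259\right) = 273 \left(\sqrt{10} + 259\right) = 273 \left(259 + \sqrt{10}\right) = 70707 + 273 \sqrt{10} \approx 71570.0$)
$\frac{m}{h 287 - 337} = \frac{70707 + 273 \sqrt{10}}{20 \cdot 287 - 337} = \frac{70707 + 273 \sqrt{10}}{5740 - 337} = \frac{70707 + 273 \sqrt{10}}{5403} = \left(70707 + 273 \sqrt{10}\right) \frac{1}{5403} = \frac{23569}{1801} + \frac{91 \sqrt{10}}{1801}$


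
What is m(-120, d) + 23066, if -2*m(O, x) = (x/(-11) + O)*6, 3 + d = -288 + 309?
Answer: 257740/11 ≈ 23431.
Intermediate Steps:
d = 18 (d = -3 + (-288 + 309) = -3 + 21 = 18)
m(O, x) = -3*O + 3*x/11 (m(O, x) = -(x/(-11) + O)*6/2 = -(x*(-1/11) + O)*6/2 = -(-x/11 + O)*6/2 = -(O - x/11)*6/2 = -(6*O - 6*x/11)/2 = -3*O + 3*x/11)
m(-120, d) + 23066 = (-3*(-120) + (3/11)*18) + 23066 = (360 + 54/11) + 23066 = 4014/11 + 23066 = 257740/11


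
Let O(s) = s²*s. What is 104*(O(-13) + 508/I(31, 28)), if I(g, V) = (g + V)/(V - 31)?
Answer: -13639288/59 ≈ -2.3117e+5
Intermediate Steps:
I(g, V) = (V + g)/(-31 + V)
O(s) = s³
104*(O(-13) + 508/I(31, 28)) = 104*((-13)³ + 508/(((28 + 31)/(-31 + 28)))) = 104*(-2197 + 508/((59/(-3)))) = 104*(-2197 + 508/((-⅓*59))) = 104*(-2197 + 508/(-59/3)) = 104*(-2197 + 508*(-3/59)) = 104*(-2197 - 1524/59) = 104*(-131147/59) = -13639288/59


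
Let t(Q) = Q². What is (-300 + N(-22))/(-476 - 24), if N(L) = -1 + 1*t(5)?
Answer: 69/125 ≈ 0.55200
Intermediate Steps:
N(L) = 24 (N(L) = -1 + 1*5² = -1 + 1*25 = -1 + 25 = 24)
(-300 + N(-22))/(-476 - 24) = (-300 + 24)/(-476 - 24) = -276/(-500) = -276*(-1/500) = 69/125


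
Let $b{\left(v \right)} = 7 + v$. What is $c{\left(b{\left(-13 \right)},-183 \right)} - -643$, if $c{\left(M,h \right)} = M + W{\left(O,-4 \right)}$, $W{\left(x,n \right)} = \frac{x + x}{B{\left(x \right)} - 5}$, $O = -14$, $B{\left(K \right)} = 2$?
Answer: $\frac{1939}{3} \approx 646.33$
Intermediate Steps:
$W{\left(x,n \right)} = - \frac{2 x}{3}$ ($W{\left(x,n \right)} = \frac{x + x}{2 - 5} = \frac{2 x}{-3} = 2 x \left(- \frac{1}{3}\right) = - \frac{2 x}{3}$)
$c{\left(M,h \right)} = \frac{28}{3} + M$ ($c{\left(M,h \right)} = M - - \frac{28}{3} = M + \frac{28}{3} = \frac{28}{3} + M$)
$c{\left(b{\left(-13 \right)},-183 \right)} - -643 = \left(\frac{28}{3} + \left(7 - 13\right)\right) - -643 = \left(\frac{28}{3} - 6\right) + 643 = \frac{10}{3} + 643 = \frac{1939}{3}$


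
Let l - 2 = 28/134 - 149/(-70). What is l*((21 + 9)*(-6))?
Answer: -366174/469 ≈ -780.75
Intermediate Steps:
l = 20343/4690 (l = 2 + (28/134 - 149/(-70)) = 2 + (28*(1/134) - 149*(-1/70)) = 2 + (14/67 + 149/70) = 2 + 10963/4690 = 20343/4690 ≈ 4.3375)
l*((21 + 9)*(-6)) = 20343*((21 + 9)*(-6))/4690 = 20343*(30*(-6))/4690 = (20343/4690)*(-180) = -366174/469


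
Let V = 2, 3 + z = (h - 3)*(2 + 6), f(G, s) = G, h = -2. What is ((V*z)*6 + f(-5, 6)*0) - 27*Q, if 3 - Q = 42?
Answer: 537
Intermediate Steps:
Q = -39 (Q = 3 - 1*42 = 3 - 42 = -39)
z = -43 (z = -3 + (-2 - 3)*(2 + 6) = -3 - 5*8 = -3 - 40 = -43)
((V*z)*6 + f(-5, 6)*0) - 27*Q = ((2*(-43))*6 - 5*0) - 27*(-39) = (-86*6 + 0) + 1053 = (-516 + 0) + 1053 = -516 + 1053 = 537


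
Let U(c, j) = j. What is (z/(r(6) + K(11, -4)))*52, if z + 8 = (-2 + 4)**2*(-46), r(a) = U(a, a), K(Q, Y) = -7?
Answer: 9984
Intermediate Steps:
r(a) = a
z = -192 (z = -8 + (-2 + 4)**2*(-46) = -8 + 2**2*(-46) = -8 + 4*(-46) = -8 - 184 = -192)
(z/(r(6) + K(11, -4)))*52 = -192/(6 - 7)*52 = -192/(-1)*52 = -192*(-1)*52 = 192*52 = 9984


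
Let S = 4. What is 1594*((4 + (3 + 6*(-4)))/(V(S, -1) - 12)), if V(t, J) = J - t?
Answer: 1594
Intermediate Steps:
1594*((4 + (3 + 6*(-4)))/(V(S, -1) - 12)) = 1594*((4 + (3 + 6*(-4)))/((-1 - 1*4) - 12)) = 1594*((4 + (3 - 24))/((-1 - 4) - 12)) = 1594*((4 - 21)/(-5 - 12)) = 1594*(-17/(-17)) = 1594*(-17*(-1/17)) = 1594*1 = 1594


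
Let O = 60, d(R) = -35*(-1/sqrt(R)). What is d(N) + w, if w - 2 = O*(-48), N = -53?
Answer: -2878 - 35*I*sqrt(53)/53 ≈ -2878.0 - 4.8076*I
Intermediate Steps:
d(R) = 35/sqrt(R) (d(R) = -(-35)/sqrt(R) = 35/sqrt(R))
w = -2878 (w = 2 + 60*(-48) = 2 - 2880 = -2878)
d(N) + w = 35/sqrt(-53) - 2878 = 35*(-I*sqrt(53)/53) - 2878 = -35*I*sqrt(53)/53 - 2878 = -2878 - 35*I*sqrt(53)/53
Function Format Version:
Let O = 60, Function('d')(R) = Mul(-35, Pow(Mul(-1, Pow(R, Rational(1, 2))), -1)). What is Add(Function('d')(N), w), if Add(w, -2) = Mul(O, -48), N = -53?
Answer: Add(-2878, Mul(Rational(-35, 53), I, Pow(53, Rational(1, 2)))) ≈ Add(-2878.0, Mul(-4.8076, I))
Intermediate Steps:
Function('d')(R) = Mul(35, Pow(R, Rational(-1, 2))) (Function('d')(R) = Mul(-35, Mul(-1, Pow(R, Rational(-1, 2)))) = Mul(35, Pow(R, Rational(-1, 2))))
w = -2878 (w = Add(2, Mul(60, -48)) = Add(2, -2880) = -2878)
Add(Function('d')(N), w) = Add(Mul(35, Pow(-53, Rational(-1, 2))), -2878) = Add(Mul(35, Mul(Rational(-1, 53), I, Pow(53, Rational(1, 2)))), -2878) = Add(Mul(Rational(-35, 53), I, Pow(53, Rational(1, 2))), -2878) = Add(-2878, Mul(Rational(-35, 53), I, Pow(53, Rational(1, 2))))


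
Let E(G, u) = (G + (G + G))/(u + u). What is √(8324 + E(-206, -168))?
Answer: √6527458/28 ≈ 91.246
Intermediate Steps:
E(G, u) = 3*G/(2*u) (E(G, u) = (G + 2*G)/((2*u)) = (3*G)*(1/(2*u)) = 3*G/(2*u))
√(8324 + E(-206, -168)) = √(8324 + (3/2)*(-206)/(-168)) = √(8324 + (3/2)*(-206)*(-1/168)) = √(8324 + 103/56) = √(466247/56) = √6527458/28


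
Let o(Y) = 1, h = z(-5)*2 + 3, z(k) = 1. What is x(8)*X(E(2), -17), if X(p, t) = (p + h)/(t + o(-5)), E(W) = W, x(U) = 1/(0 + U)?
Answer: -7/128 ≈ -0.054688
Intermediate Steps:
x(U) = 1/U
h = 5 (h = 1*2 + 3 = 2 + 3 = 5)
X(p, t) = (5 + p)/(1 + t) (X(p, t) = (p + 5)/(t + 1) = (5 + p)/(1 + t))
x(8)*X(E(2), -17) = ((5 + 2)/(1 - 17))/8 = (7/(-16))/8 = (-1/16*7)/8 = (⅛)*(-7/16) = -7/128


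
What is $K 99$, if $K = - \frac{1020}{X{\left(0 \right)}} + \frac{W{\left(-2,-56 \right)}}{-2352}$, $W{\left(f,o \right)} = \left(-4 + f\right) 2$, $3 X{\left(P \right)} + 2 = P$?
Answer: $\frac{29688219}{196} \approx 1.5147 \cdot 10^{5}$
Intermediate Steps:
$X{\left(P \right)} = - \frac{2}{3} + \frac{P}{3}$
$W{\left(f,o \right)} = -8 + 2 f$
$K = \frac{299881}{196}$ ($K = - \frac{1020}{- \frac{2}{3} + \frac{1}{3} \cdot 0} + \frac{-8 + 2 \left(-2\right)}{-2352} = - \frac{1020}{- \frac{2}{3} + 0} + \left(-8 - 4\right) \left(- \frac{1}{2352}\right) = - \frac{1020}{- \frac{2}{3}} - - \frac{1}{196} = \left(-1020\right) \left(- \frac{3}{2}\right) + \frac{1}{196} = 1530 + \frac{1}{196} = \frac{299881}{196} \approx 1530.0$)
$K 99 = \frac{299881}{196} \cdot 99 = \frac{29688219}{196}$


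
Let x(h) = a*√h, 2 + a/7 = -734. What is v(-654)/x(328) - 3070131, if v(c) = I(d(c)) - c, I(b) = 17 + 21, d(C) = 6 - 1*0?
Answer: -3070131 - 173*√82/211232 ≈ -3.0701e+6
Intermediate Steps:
a = -5152 (a = -14 + 7*(-734) = -14 - 5138 = -5152)
d(C) = 6 (d(C) = 6 + 0 = 6)
I(b) = 38
x(h) = -5152*√h
v(c) = 38 - c
v(-654)/x(328) - 3070131 = (38 - 1*(-654))/((-10304*√82)) - 3070131 = (38 + 654)/((-10304*√82)) - 3070131 = 692/((-10304*√82)) - 3070131 = 692*(-√82/844928) - 3070131 = -173*√82/211232 - 3070131 = -3070131 - 173*√82/211232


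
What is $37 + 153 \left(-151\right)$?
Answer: $-23066$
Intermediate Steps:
$37 + 153 \left(-151\right) = 37 - 23103 = -23066$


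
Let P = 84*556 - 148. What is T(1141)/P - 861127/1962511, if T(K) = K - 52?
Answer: -37953454133/91366662116 ≈ -0.41540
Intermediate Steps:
T(K) = -52 + K
P = 46556 (P = 46704 - 148 = 46556)
T(1141)/P - 861127/1962511 = (-52 + 1141)/46556 - 861127/1962511 = 1089*(1/46556) - 861127*1/1962511 = 1089/46556 - 861127/1962511 = -37953454133/91366662116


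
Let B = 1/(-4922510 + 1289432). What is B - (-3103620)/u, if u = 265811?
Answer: 37711348751/3229806342 ≈ 11.676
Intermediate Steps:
B = -1/3633078 (B = 1/(-3633078) = -1/3633078 ≈ -2.7525e-7)
B - (-3103620)/u = -1/3633078 - (-3103620)/265811 = -1/3633078 - 1*(-10380/889) = -1/3633078 + 10380/889 = 37711348751/3229806342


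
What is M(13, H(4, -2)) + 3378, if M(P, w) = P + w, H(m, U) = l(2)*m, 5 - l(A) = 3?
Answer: 3399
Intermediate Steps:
l(A) = 2 (l(A) = 5 - 1*3 = 5 - 3 = 2)
H(m, U) = 2*m
M(13, H(4, -2)) + 3378 = (13 + 2*4) + 3378 = (13 + 8) + 3378 = 21 + 3378 = 3399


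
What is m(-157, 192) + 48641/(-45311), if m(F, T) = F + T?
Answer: 1537244/45311 ≈ 33.927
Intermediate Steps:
m(-157, 192) + 48641/(-45311) = (-157 + 192) + 48641/(-45311) = 35 + 48641*(-1/45311) = 35 - 48641/45311 = 1537244/45311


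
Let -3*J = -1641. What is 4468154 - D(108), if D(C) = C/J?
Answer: 2444080130/547 ≈ 4.4682e+6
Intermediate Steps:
J = 547 (J = -1/3*(-1641) = 547)
D(C) = C/547
4468154 - D(108) = 4468154 - 108/547 = 2444080130/547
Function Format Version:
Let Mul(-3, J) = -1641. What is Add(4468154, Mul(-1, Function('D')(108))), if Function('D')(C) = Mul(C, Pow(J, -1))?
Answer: Rational(2444080130, 547) ≈ 4.4682e+6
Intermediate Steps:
J = 547 (J = Mul(Rational(-1, 3), -1641) = 547)
Function('D')(C) = Mul(Rational(1, 547), C) (Function('D')(C) = Mul(C, Pow(547, -1)) = Mul(C, Rational(1, 547)) = Mul(Rational(1, 547), C))
Add(4468154, Mul(-1, Function('D')(108))) = Add(4468154, Mul(-1, Mul(Rational(1, 547), 108))) = Add(4468154, Mul(-1, Rational(108, 547))) = Add(4468154, Rational(-108, 547)) = Rational(2444080130, 547)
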